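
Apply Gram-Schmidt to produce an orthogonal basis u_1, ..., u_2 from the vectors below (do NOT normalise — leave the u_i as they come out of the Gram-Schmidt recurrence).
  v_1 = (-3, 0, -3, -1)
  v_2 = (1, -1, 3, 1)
Orthogonal basis:
  u_1 = (-3, 0, -3, -1)
  u_2 = (-20/19, -1, 18/19, 6/19)

Apply the Gram-Schmidt recurrence
  u_1 = v_1
  u_i = v_i − Σ_{j<i} ((v_i · u_j) / (u_j · u_j)) · u_j.

Step by step this gives:
  u_1 = (-3, 0, -3, -1)
  u_2 = (-20/19, -1, 18/19, 6/19)

Orthogonality check:
  u_2 · u_1 = 0 (should be 0)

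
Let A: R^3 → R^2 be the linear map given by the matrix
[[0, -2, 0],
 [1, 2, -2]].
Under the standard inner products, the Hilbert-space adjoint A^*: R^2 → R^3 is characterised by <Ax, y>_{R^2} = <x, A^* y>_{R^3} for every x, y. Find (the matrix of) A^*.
A^* = A^T =
[[0, 1],
 [-2, 2],
 [0, -2]]

For real matrices with standard dot products, the defining identity <Ax, y> = <x, A^* y> gives (Ax)^T y = x^T (A^*) y, i.e. x^T A^T y = x^T (A^*) y. Since this holds for all x, y, we must have A^* = A^T. Therefore
A^* =
[[0, 1],
 [-2, 2],
 [0, -2]].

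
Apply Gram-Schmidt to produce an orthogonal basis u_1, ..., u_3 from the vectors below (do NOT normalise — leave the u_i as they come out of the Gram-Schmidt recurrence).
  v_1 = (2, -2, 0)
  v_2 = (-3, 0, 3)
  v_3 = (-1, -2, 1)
Orthogonal basis:
  u_1 = (2, -2, 0)
  u_2 = (-3/2, -3/2, 3)
  u_3 = (-2/3, -2/3, -2/3)

Apply the Gram-Schmidt recurrence
  u_1 = v_1
  u_i = v_i − Σ_{j<i} ((v_i · u_j) / (u_j · u_j)) · u_j.

Step by step this gives:
  u_1 = (2, -2, 0)
  u_2 = (-3/2, -3/2, 3)
  u_3 = (-2/3, -2/3, -2/3)

Orthogonality check:
  u_2 · u_1 = 0 (should be 0)
  u_3 · u_1 = 0 (should be 0)
  u_3 · u_2 = 0 (should be 0)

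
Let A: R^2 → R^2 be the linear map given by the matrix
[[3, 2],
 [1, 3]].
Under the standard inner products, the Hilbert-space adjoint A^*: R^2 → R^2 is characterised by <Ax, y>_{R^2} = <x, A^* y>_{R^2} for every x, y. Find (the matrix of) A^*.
A^* = A^T =
[[3, 1],
 [2, 3]]

For real matrices with standard dot products, the defining identity <Ax, y> = <x, A^* y> gives (Ax)^T y = x^T (A^*) y, i.e. x^T A^T y = x^T (A^*) y. Since this holds for all x, y, we must have A^* = A^T. Therefore
A^* =
[[3, 1],
 [2, 3]].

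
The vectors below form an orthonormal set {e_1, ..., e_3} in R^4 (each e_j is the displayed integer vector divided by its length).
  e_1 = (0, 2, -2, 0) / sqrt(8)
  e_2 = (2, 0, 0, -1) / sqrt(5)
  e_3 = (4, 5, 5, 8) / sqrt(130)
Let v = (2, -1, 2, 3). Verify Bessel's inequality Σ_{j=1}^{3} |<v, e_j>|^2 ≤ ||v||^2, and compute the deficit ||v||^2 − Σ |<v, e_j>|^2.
Σ |<v, e_j>|^2 = 198/13; ||v||^2 = 18; deficit = 36/13

Write each e_j = u_j / sqrt(<u_j, u_j>) where u_j is the displayed integer vector. Then <v, e_j> = <v, u_j> / sqrt(<u_j, u_j>), so |<v, e_j>|^2 = <v, u_j>^2 / <u_j, u_j>.
Coefficients: <v, e_1> = -6/sqrt(8), <v, e_2> = 1/sqrt(5), <v, e_3> = 37/sqrt(130).
Square and sum: Σ |<v, e_j>|^2 = 198/13.
Compute ||v||^2 = v·v = 18.
Deficit = 18 − 198/13 = 36/13 ≥ 0, confirming Bessel's inequality. (The deficit equals ||v − Σ <v,e_j> e_j||^2, the squared distance from v to span{e_j}.)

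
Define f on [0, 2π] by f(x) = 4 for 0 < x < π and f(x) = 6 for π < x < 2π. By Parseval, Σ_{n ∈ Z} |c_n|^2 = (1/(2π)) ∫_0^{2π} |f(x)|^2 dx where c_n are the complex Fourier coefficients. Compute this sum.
Σ |c_n|^2 = 26

Parseval equates the L^2 energy of f (normalised by 1/(2π)) with the ℓ^2 sum of its Fourier coefficients: (1/(2π)) ∫_0^{2π} |f|^2 = Σ |c_n|^2.
Compute the left side: (1/(2π)) [∫_0^π 4^2 dx + ∫_π^{2π} 6^2 dx] = (1/(2π)) · (16π + 36π) = (16 + 36)/2 = 26.
So Σ_{n ∈ Z} |c_n|^2 = 26.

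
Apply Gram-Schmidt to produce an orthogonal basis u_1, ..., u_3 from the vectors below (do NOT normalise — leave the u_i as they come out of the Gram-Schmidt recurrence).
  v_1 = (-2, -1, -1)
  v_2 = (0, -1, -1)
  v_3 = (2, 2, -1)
Orthogonal basis:
  u_1 = (-2, -1, -1)
  u_2 = (2/3, -2/3, -2/3)
  u_3 = (0, 3/2, -3/2)

Apply the Gram-Schmidt recurrence
  u_1 = v_1
  u_i = v_i − Σ_{j<i} ((v_i · u_j) / (u_j · u_j)) · u_j.

Step by step this gives:
  u_1 = (-2, -1, -1)
  u_2 = (2/3, -2/3, -2/3)
  u_3 = (0, 3/2, -3/2)

Orthogonality check:
  u_2 · u_1 = 0 (should be 0)
  u_3 · u_1 = 0 (should be 0)
  u_3 · u_2 = 0 (should be 0)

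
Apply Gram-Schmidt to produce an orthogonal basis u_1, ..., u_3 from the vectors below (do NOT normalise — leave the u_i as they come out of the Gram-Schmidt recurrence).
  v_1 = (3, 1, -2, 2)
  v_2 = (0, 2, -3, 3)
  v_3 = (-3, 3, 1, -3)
Orthogonal basis:
  u_1 = (3, 1, -2, 2)
  u_2 = (-7/3, 11/9, -13/9, 13/9)
  u_3 = (9/25, 81/25, 2/25, -52/25)

Apply the Gram-Schmidt recurrence
  u_1 = v_1
  u_i = v_i − Σ_{j<i} ((v_i · u_j) / (u_j · u_j)) · u_j.

Step by step this gives:
  u_1 = (3, 1, -2, 2)
  u_2 = (-7/3, 11/9, -13/9, 13/9)
  u_3 = (9/25, 81/25, 2/25, -52/25)

Orthogonality check:
  u_2 · u_1 = 0 (should be 0)
  u_3 · u_1 = 0 (should be 0)
  u_3 · u_2 = 0 (should be 0)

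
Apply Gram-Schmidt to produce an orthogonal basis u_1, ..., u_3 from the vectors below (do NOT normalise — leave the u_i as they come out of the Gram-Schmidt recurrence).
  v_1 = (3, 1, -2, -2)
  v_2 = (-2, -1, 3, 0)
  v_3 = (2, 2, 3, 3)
Orthogonal basis:
  u_1 = (3, 1, -2, -2)
  u_2 = (1/6, -5/18, 14/9, -13/9)
  u_3 = (221/83, 185/83, 209/83, 215/83)

Apply the Gram-Schmidt recurrence
  u_1 = v_1
  u_i = v_i − Σ_{j<i} ((v_i · u_j) / (u_j · u_j)) · u_j.

Step by step this gives:
  u_1 = (3, 1, -2, -2)
  u_2 = (1/6, -5/18, 14/9, -13/9)
  u_3 = (221/83, 185/83, 209/83, 215/83)

Orthogonality check:
  u_2 · u_1 = 0 (should be 0)
  u_3 · u_1 = 0 (should be 0)
  u_3 · u_2 = 0 (should be 0)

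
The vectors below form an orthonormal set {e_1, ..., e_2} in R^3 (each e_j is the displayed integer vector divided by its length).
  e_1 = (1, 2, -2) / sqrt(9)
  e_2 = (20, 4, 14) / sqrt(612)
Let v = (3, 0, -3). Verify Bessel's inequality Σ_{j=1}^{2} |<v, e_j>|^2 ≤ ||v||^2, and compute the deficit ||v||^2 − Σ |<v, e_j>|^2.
Σ |<v, e_j>|^2 = 162/17; ||v||^2 = 18; deficit = 144/17

Write each e_j = u_j / sqrt(<u_j, u_j>) where u_j is the displayed integer vector. Then <v, e_j> = <v, u_j> / sqrt(<u_j, u_j>), so |<v, e_j>|^2 = <v, u_j>^2 / <u_j, u_j>.
Coefficients: <v, e_1> = 9/sqrt(9), <v, e_2> = 18/sqrt(612).
Square and sum: Σ |<v, e_j>|^2 = 162/17.
Compute ||v||^2 = v·v = 18.
Deficit = 18 − 162/17 = 144/17 ≥ 0, confirming Bessel's inequality. (The deficit equals ||v − Σ <v,e_j> e_j||^2, the squared distance from v to span{e_j}.)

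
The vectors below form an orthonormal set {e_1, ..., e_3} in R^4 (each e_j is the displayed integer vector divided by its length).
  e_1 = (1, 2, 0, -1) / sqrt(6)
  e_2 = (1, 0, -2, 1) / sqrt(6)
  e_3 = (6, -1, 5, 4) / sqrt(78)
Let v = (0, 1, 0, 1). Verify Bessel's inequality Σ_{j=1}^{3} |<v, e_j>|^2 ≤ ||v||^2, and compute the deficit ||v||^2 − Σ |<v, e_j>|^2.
Σ |<v, e_j>|^2 = 35/78; ||v||^2 = 2; deficit = 121/78

Write each e_j = u_j / sqrt(<u_j, u_j>) where u_j is the displayed integer vector. Then <v, e_j> = <v, u_j> / sqrt(<u_j, u_j>), so |<v, e_j>|^2 = <v, u_j>^2 / <u_j, u_j>.
Coefficients: <v, e_1> = 1/sqrt(6), <v, e_2> = 1/sqrt(6), <v, e_3> = 3/sqrt(78).
Square and sum: Σ |<v, e_j>|^2 = 35/78.
Compute ||v||^2 = v·v = 2.
Deficit = 2 − 35/78 = 121/78 ≥ 0, confirming Bessel's inequality. (The deficit equals ||v − Σ <v,e_j> e_j||^2, the squared distance from v to span{e_j}.)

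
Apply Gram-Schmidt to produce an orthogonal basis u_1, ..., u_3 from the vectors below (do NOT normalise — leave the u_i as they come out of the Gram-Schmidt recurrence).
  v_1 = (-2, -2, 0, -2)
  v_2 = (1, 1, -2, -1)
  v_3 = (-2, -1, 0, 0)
Orthogonal basis:
  u_1 = (-2, -2, 0, -2)
  u_2 = (2/3, 2/3, -2, -4/3)
  u_3 = (-4/5, 1/5, -3/5, 3/5)

Apply the Gram-Schmidt recurrence
  u_1 = v_1
  u_i = v_i − Σ_{j<i} ((v_i · u_j) / (u_j · u_j)) · u_j.

Step by step this gives:
  u_1 = (-2, -2, 0, -2)
  u_2 = (2/3, 2/3, -2, -4/3)
  u_3 = (-4/5, 1/5, -3/5, 3/5)

Orthogonality check:
  u_2 · u_1 = 0 (should be 0)
  u_3 · u_1 = 0 (should be 0)
  u_3 · u_2 = 0 (should be 0)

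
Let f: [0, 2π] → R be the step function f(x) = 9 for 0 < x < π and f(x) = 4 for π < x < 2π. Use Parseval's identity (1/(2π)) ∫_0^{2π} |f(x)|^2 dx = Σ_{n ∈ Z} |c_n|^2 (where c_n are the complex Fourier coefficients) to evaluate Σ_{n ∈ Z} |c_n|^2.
Σ |c_n|^2 = 97/2

Parseval equates the L^2 energy of f (normalised by 1/(2π)) with the ℓ^2 sum of its Fourier coefficients: (1/(2π)) ∫_0^{2π} |f|^2 = Σ |c_n|^2.
Compute the left side: (1/(2π)) [∫_0^π 9^2 dx + ∫_π^{2π} 4^2 dx] = (1/(2π)) · (81π + 16π) = (81 + 16)/2 = 97/2.
So Σ_{n ∈ Z} |c_n|^2 = 97/2.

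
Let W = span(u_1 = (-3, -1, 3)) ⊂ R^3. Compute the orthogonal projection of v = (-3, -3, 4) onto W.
proj_W(v) = (-72/19, -24/19, 72/19)

Set up U = [u_1 | ... | u_1] ∈ R^(3×1). The projector onto W = col(U) is P = U (U^T U)^(-1) U^T.
Compute U^T U =
  [19],
and U^T v = (24).
Solve U^T U · c = U^T v for the coefficients: c = (24/19). The projection is proj_W(v) = U c.
Check: (v - proj_W(v)) · u_1 = 0  (should be 0).
Result: proj_W(v) = (-72/19, -24/19, 72/19).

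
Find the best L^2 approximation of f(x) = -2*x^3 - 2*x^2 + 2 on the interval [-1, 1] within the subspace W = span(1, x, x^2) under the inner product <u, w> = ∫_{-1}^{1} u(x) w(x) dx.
g(x) = -2*x^2 - 6*x/5 + 2

The best approximation g ∈ W is the orthogonal projection of f onto W. Writing g = a_0 + a_1 x + a_2 x^2, the coefficients solve the normal equations G · a = b where
  G_{ij} = <φ_i, φ_j> and b_i = <f, φ_i>, with φ_0 = 1, φ_1 = x, φ_2 = x^2.
G =
  [2, 0, 2/3]
  [0, 2/3, 0]
  [2/3, 0, 2/5],
b = (8/3, -4/5, 8/15).
Solving gives a_0 = 2, a_1 = -6/5, a_2 = -2, so
  g(x) = -2*x^2 - 6*x/5 + 2.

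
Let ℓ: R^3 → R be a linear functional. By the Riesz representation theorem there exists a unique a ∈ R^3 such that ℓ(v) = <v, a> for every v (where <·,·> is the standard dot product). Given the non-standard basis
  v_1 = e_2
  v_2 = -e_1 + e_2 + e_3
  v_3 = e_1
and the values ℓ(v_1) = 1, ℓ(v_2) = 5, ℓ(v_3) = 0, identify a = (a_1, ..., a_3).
a = (0, 1, 4)

Write a = (a_1, ..., a_3) in the standard basis. For each basis vector v_i, ℓ(v_i) = <v_i, a> is a linear equation in the a_j's. Collect the n equations into a matrix system V a = ℓ, where row i of V is v_i (expressed in the standard basis). Since V is invertible (lower-triangular with 1s on the diagonal, up to permutation), solve by back-substitution:
  V =
[[0, 1, 0],
 [-1, 1, 1],
 [1, 0, 0]]
  V a = (1, 5, 0)
Solving gives a = (0, 1, 4).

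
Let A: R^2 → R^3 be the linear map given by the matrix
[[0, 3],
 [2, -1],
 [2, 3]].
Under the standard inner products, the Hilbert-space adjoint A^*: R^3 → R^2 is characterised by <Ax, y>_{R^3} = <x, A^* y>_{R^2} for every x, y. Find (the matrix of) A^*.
A^* = A^T =
[[0, 2, 2],
 [3, -1, 3]]

For real matrices with standard dot products, the defining identity <Ax, y> = <x, A^* y> gives (Ax)^T y = x^T (A^*) y, i.e. x^T A^T y = x^T (A^*) y. Since this holds for all x, y, we must have A^* = A^T. Therefore
A^* =
[[0, 2, 2],
 [3, -1, 3]].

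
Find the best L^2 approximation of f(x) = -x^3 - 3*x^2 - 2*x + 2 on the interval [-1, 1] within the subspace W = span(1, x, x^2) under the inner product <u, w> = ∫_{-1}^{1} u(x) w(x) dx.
g(x) = -3*x^2 - 13*x/5 + 2

The best approximation g ∈ W is the orthogonal projection of f onto W. Writing g = a_0 + a_1 x + a_2 x^2, the coefficients solve the normal equations G · a = b where
  G_{ij} = <φ_i, φ_j> and b_i = <f, φ_i>, with φ_0 = 1, φ_1 = x, φ_2 = x^2.
G =
  [2, 0, 2/3]
  [0, 2/3, 0]
  [2/3, 0, 2/5],
b = (2, -26/15, 2/15).
Solving gives a_0 = 2, a_1 = -13/5, a_2 = -3, so
  g(x) = -3*x^2 - 13*x/5 + 2.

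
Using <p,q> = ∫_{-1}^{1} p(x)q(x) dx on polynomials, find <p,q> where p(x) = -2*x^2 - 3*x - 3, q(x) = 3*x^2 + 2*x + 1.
<p,q> = -296/15

Expand the product: p(x)·q(x) = -6*x^4 - 13*x^3 - 17*x^2 - 9*x - 3.
∫_{-1}^{1} of each monomial x^k gives [2/(k+1) if k even, 0 if k odd]. Integrating term-by-term (or equivalently evaluating the antiderivative F(x) = -6*x^5/5 - 13*x^4/4 - 17*x^3/3 - 9*x^2/2 - 3*x at the endpoints):
  F(1) − F(−1) = -1057/60 − (127/60) = -296/15.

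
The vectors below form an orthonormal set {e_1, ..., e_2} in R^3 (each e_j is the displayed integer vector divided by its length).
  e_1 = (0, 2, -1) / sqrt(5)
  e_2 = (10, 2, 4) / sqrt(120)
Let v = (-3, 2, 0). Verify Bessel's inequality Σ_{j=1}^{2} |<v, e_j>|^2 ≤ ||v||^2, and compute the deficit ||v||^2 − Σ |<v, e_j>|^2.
Σ |<v, e_j>|^2 = 53/6; ||v||^2 = 13; deficit = 25/6

Write each e_j = u_j / sqrt(<u_j, u_j>) where u_j is the displayed integer vector. Then <v, e_j> = <v, u_j> / sqrt(<u_j, u_j>), so |<v, e_j>|^2 = <v, u_j>^2 / <u_j, u_j>.
Coefficients: <v, e_1> = 4/sqrt(5), <v, e_2> = -26/sqrt(120).
Square and sum: Σ |<v, e_j>|^2 = 53/6.
Compute ||v||^2 = v·v = 13.
Deficit = 13 − 53/6 = 25/6 ≥ 0, confirming Bessel's inequality. (The deficit equals ||v − Σ <v,e_j> e_j||^2, the squared distance from v to span{e_j}.)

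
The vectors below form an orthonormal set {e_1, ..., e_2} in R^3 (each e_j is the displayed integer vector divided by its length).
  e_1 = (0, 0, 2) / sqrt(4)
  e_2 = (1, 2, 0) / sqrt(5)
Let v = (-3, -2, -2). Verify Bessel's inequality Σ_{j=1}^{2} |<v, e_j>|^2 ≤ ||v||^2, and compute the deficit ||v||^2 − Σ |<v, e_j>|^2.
Σ |<v, e_j>|^2 = 69/5; ||v||^2 = 17; deficit = 16/5

Write each e_j = u_j / sqrt(<u_j, u_j>) where u_j is the displayed integer vector. Then <v, e_j> = <v, u_j> / sqrt(<u_j, u_j>), so |<v, e_j>|^2 = <v, u_j>^2 / <u_j, u_j>.
Coefficients: <v, e_1> = -4/sqrt(4), <v, e_2> = -7/sqrt(5).
Square and sum: Σ |<v, e_j>|^2 = 69/5.
Compute ||v||^2 = v·v = 17.
Deficit = 17 − 69/5 = 16/5 ≥ 0, confirming Bessel's inequality. (The deficit equals ||v − Σ <v,e_j> e_j||^2, the squared distance from v to span{e_j}.)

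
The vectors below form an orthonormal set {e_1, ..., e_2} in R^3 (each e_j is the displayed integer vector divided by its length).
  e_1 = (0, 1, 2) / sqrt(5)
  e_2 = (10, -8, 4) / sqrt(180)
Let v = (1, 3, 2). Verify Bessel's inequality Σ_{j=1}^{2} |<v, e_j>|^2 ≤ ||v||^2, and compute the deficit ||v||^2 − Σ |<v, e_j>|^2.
Σ |<v, e_j>|^2 = 10; ||v||^2 = 14; deficit = 4

Write each e_j = u_j / sqrt(<u_j, u_j>) where u_j is the displayed integer vector. Then <v, e_j> = <v, u_j> / sqrt(<u_j, u_j>), so |<v, e_j>|^2 = <v, u_j>^2 / <u_j, u_j>.
Coefficients: <v, e_1> = 7/sqrt(5), <v, e_2> = -6/sqrt(180).
Square and sum: Σ |<v, e_j>|^2 = 10.
Compute ||v||^2 = v·v = 14.
Deficit = 14 − 10 = 4 ≥ 0, confirming Bessel's inequality. (The deficit equals ||v − Σ <v,e_j> e_j||^2, the squared distance from v to span{e_j}.)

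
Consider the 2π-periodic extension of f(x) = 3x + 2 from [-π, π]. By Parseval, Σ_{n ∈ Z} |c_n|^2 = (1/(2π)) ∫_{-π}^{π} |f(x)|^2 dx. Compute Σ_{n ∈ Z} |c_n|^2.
Σ |c_n|^2 = 3π^2 + 4

Expand and integrate term by term over [-π, π]:
  ∫ (3x)^2 dx = 9·(2π^3/3); ∫ 2·3·(2)·x dx = 0 (odd integrand); ∫ 2^2 dx = 4·2π.
So (1/(2π)) ∫_{-π}^{π} (3x + 2)^2 dx = 9π^2/3 + 4 = 3π^2 + 4.
Parseval ⇒ Σ |c_n|^2 = 3π^2 + 4.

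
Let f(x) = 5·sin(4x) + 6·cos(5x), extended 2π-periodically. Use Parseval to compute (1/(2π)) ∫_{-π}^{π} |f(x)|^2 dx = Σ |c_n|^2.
Σ |c_n|^2 = 61/2

Expand |f|^2 and use orthogonality of {sin(nx), cos(mx)} on [-π, π]:
  ∫_{-π}^{π} sin(nx)^2 dx = π, ∫ cos(mx)^2 dx = π, and cross terms integrate to 0.
So ∫_{-π}^{π} f(x)^2 dx = 5^2 · π + 6^2 · π = (25 + 36)π.
Divide by 2π: (25 + 36)/2 = 61/2.
By Parseval, this equals Σ |c_n|^2.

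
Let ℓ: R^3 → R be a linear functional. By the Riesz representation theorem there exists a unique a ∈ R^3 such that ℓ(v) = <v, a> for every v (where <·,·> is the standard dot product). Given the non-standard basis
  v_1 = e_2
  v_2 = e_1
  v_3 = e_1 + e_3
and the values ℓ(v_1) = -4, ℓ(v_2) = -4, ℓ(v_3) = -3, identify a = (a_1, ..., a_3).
a = (-4, -4, 1)

Write a = (a_1, ..., a_3) in the standard basis. For each basis vector v_i, ℓ(v_i) = <v_i, a> is a linear equation in the a_j's. Collect the n equations into a matrix system V a = ℓ, where row i of V is v_i (expressed in the standard basis). Since V is invertible (lower-triangular with 1s on the diagonal, up to permutation), solve by back-substitution:
  V =
[[0, 1, 0],
 [1, 0, 0],
 [1, 0, 1]]
  V a = (-4, -4, -3)
Solving gives a = (-4, -4, 1).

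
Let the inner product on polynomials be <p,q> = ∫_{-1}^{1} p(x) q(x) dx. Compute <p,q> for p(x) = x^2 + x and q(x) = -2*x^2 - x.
<p,q> = -22/15

Expand the product: p(x)·q(x) = -2*x^4 - 3*x^3 - x^2.
∫_{-1}^{1} of each monomial x^k gives [2/(k+1) if k even, 0 if k odd]. Integrating term-by-term (or equivalently evaluating the antiderivative F(x) = -2*x^5/5 - 3*x^4/4 - x^3/3 at the endpoints):
  F(1) − F(−1) = -89/60 − (-1/60) = -22/15.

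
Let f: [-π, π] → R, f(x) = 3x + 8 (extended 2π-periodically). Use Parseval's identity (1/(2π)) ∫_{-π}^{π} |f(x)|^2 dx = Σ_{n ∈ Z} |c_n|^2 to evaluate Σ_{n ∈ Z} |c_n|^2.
Σ |c_n|^2 = 3π^2 + 64

Expand and integrate term by term over [-π, π]:
  ∫ (3x)^2 dx = 9·(2π^3/3); ∫ 2·3·(8)·x dx = 0 (odd integrand); ∫ 8^2 dx = 64·2π.
So (1/(2π)) ∫_{-π}^{π} (3x + 8)^2 dx = 9π^2/3 + 64 = 3π^2 + 64.
Parseval ⇒ Σ |c_n|^2 = 3π^2 + 64.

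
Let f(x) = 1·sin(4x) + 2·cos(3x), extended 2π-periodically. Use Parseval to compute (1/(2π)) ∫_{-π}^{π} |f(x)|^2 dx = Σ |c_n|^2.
Σ |c_n|^2 = 5/2

Expand |f|^2 and use orthogonality of {sin(nx), cos(mx)} on [-π, π]:
  ∫_{-π}^{π} sin(nx)^2 dx = π, ∫ cos(mx)^2 dx = π, and cross terms integrate to 0.
So ∫_{-π}^{π} f(x)^2 dx = 1^2 · π + 2^2 · π = (1 + 4)π.
Divide by 2π: (1 + 4)/2 = 5/2.
By Parseval, this equals Σ |c_n|^2.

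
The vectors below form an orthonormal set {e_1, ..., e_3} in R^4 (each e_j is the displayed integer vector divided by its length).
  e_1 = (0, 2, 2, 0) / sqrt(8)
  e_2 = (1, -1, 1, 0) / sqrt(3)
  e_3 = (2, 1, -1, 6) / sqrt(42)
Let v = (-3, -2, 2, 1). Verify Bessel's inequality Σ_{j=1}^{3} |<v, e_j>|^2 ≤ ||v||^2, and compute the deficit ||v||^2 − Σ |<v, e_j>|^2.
Σ |<v, e_j>|^2 = 5/7; ||v||^2 = 18; deficit = 121/7

Write each e_j = u_j / sqrt(<u_j, u_j>) where u_j is the displayed integer vector. Then <v, e_j> = <v, u_j> / sqrt(<u_j, u_j>), so |<v, e_j>|^2 = <v, u_j>^2 / <u_j, u_j>.
Coefficients: <v, e_1> = 0/sqrt(8), <v, e_2> = 1/sqrt(3), <v, e_3> = -4/sqrt(42).
Square and sum: Σ |<v, e_j>|^2 = 5/7.
Compute ||v||^2 = v·v = 18.
Deficit = 18 − 5/7 = 121/7 ≥ 0, confirming Bessel's inequality. (The deficit equals ||v − Σ <v,e_j> e_j||^2, the squared distance from v to span{e_j}.)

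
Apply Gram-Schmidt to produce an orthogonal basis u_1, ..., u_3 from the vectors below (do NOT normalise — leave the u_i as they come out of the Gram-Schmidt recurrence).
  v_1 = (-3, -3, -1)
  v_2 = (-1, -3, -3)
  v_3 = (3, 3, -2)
Orthogonal basis:
  u_1 = (-3, -3, -1)
  u_2 = (26/19, -12/19, -42/19)
  u_3 = (-27/34, 18/17, -27/34)

Apply the Gram-Schmidt recurrence
  u_1 = v_1
  u_i = v_i − Σ_{j<i} ((v_i · u_j) / (u_j · u_j)) · u_j.

Step by step this gives:
  u_1 = (-3, -3, -1)
  u_2 = (26/19, -12/19, -42/19)
  u_3 = (-27/34, 18/17, -27/34)

Orthogonality check:
  u_2 · u_1 = 0 (should be 0)
  u_3 · u_1 = 0 (should be 0)
  u_3 · u_2 = 0 (should be 0)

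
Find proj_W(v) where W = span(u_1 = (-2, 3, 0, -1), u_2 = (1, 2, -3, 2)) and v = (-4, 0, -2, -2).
proj_W(v) = (-52/31, 57/31, 18/31, -35/31)

Set up U = [u_1 | ... | u_2] ∈ R^(4×2). The projector onto W = col(U) is P = U (U^T U)^(-1) U^T.
Compute U^T U =
  [14, 2]
  [2, 18],
and U^T v = (10, -2).
Solve U^T U · c = U^T v for the coefficients: c = (23/31, -6/31). The projection is proj_W(v) = U c.
Check: (v - proj_W(v)) · u_1 = 0  (should be 0).
Check: (v - proj_W(v)) · u_2 = 0  (should be 0).
Result: proj_W(v) = (-52/31, 57/31, 18/31, -35/31).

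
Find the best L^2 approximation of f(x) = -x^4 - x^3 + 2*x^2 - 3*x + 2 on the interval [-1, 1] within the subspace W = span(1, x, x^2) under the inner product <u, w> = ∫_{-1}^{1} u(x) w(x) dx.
g(x) = 8*x^2/7 - 18*x/5 + 73/35

The best approximation g ∈ W is the orthogonal projection of f onto W. Writing g = a_0 + a_1 x + a_2 x^2, the coefficients solve the normal equations G · a = b where
  G_{ij} = <φ_i, φ_j> and b_i = <f, φ_i>, with φ_0 = 1, φ_1 = x, φ_2 = x^2.
G =
  [2, 0, 2/3]
  [0, 2/3, 0]
  [2/3, 0, 2/5],
b = (74/15, -12/5, 194/105).
Solving gives a_0 = 73/35, a_1 = -18/5, a_2 = 8/7, so
  g(x) = 8*x^2/7 - 18*x/5 + 73/35.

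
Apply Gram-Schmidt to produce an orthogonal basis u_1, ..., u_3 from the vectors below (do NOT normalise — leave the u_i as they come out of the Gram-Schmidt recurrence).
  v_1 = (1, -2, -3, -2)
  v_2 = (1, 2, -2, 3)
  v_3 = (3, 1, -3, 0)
Orthogonal basis:
  u_1 = (1, -2, -3, -2)
  u_2 = (7/6, 5/3, -5/2, 8/3)
  u_3 = (8/5, 19/21, 10/21, -86/105)

Apply the Gram-Schmidt recurrence
  u_1 = v_1
  u_i = v_i − Σ_{j<i} ((v_i · u_j) / (u_j · u_j)) · u_j.

Step by step this gives:
  u_1 = (1, -2, -3, -2)
  u_2 = (7/6, 5/3, -5/2, 8/3)
  u_3 = (8/5, 19/21, 10/21, -86/105)

Orthogonality check:
  u_2 · u_1 = 0 (should be 0)
  u_3 · u_1 = 0 (should be 0)
  u_3 · u_2 = 0 (should be 0)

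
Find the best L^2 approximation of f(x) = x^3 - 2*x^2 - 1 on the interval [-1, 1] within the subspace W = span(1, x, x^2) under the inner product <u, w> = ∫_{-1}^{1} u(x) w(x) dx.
g(x) = -2*x^2 + 3*x/5 - 1

The best approximation g ∈ W is the orthogonal projection of f onto W. Writing g = a_0 + a_1 x + a_2 x^2, the coefficients solve the normal equations G · a = b where
  G_{ij} = <φ_i, φ_j> and b_i = <f, φ_i>, with φ_0 = 1, φ_1 = x, φ_2 = x^2.
G =
  [2, 0, 2/3]
  [0, 2/3, 0]
  [2/3, 0, 2/5],
b = (-10/3, 2/5, -22/15).
Solving gives a_0 = -1, a_1 = 3/5, a_2 = -2, so
  g(x) = -2*x^2 + 3*x/5 - 1.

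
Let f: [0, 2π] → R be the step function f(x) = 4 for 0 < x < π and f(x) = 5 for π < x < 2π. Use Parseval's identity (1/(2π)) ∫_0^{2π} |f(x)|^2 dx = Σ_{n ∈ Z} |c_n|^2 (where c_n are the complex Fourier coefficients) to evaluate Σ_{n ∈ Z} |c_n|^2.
Σ |c_n|^2 = 41/2

Parseval equates the L^2 energy of f (normalised by 1/(2π)) with the ℓ^2 sum of its Fourier coefficients: (1/(2π)) ∫_0^{2π} |f|^2 = Σ |c_n|^2.
Compute the left side: (1/(2π)) [∫_0^π 4^2 dx + ∫_π^{2π} 5^2 dx] = (1/(2π)) · (16π + 25π) = (16 + 25)/2 = 41/2.
So Σ_{n ∈ Z} |c_n|^2 = 41/2.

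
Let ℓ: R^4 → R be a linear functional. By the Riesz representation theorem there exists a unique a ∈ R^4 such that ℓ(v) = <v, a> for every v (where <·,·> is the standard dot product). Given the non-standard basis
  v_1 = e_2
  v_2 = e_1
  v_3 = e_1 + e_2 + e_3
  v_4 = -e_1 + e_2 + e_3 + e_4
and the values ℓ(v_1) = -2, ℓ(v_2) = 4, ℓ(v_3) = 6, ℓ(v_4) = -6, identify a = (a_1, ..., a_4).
a = (4, -2, 4, -4)

Write a = (a_1, ..., a_4) in the standard basis. For each basis vector v_i, ℓ(v_i) = <v_i, a> is a linear equation in the a_j's. Collect the n equations into a matrix system V a = ℓ, where row i of V is v_i (expressed in the standard basis). Since V is invertible (lower-triangular with 1s on the diagonal, up to permutation), solve by back-substitution:
  V =
[[0, 1, 0, 0],
 [1, 0, 0, 0],
 [1, 1, 1, 0],
 [-1, 1, 1, 1]]
  V a = (-2, 4, 6, -6)
Solving gives a = (4, -2, 4, -4).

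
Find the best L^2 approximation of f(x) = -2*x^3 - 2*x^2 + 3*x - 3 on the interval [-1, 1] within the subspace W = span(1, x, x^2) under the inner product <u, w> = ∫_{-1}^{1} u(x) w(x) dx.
g(x) = -2*x^2 + 9*x/5 - 3

The best approximation g ∈ W is the orthogonal projection of f onto W. Writing g = a_0 + a_1 x + a_2 x^2, the coefficients solve the normal equations G · a = b where
  G_{ij} = <φ_i, φ_j> and b_i = <f, φ_i>, with φ_0 = 1, φ_1 = x, φ_2 = x^2.
G =
  [2, 0, 2/3]
  [0, 2/3, 0]
  [2/3, 0, 2/5],
b = (-22/3, 6/5, -14/5).
Solving gives a_0 = -3, a_1 = 9/5, a_2 = -2, so
  g(x) = -2*x^2 + 9*x/5 - 3.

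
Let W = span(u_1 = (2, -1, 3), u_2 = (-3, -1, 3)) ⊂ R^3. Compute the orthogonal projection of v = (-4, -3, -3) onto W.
proj_W(v) = (-4, 3/5, -9/5)

Set up U = [u_1 | ... | u_2] ∈ R^(3×2). The projector onto W = col(U) is P = U (U^T U)^(-1) U^T.
Compute U^T U =
  [14, 4]
  [4, 19],
and U^T v = (-14, 6).
Solve U^T U · c = U^T v for the coefficients: c = (-29/25, 14/25). The projection is proj_W(v) = U c.
Check: (v - proj_W(v)) · u_1 = 0  (should be 0).
Check: (v - proj_W(v)) · u_2 = 0  (should be 0).
Result: proj_W(v) = (-4, 3/5, -9/5).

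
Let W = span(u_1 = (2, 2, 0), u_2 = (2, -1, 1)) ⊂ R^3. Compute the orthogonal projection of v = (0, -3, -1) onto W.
proj_W(v) = (-6/11, -27/11, 7/11)

Set up U = [u_1 | ... | u_2] ∈ R^(3×2). The projector onto W = col(U) is P = U (U^T U)^(-1) U^T.
Compute U^T U =
  [8, 2]
  [2, 6],
and U^T v = (-6, 2).
Solve U^T U · c = U^T v for the coefficients: c = (-10/11, 7/11). The projection is proj_W(v) = U c.
Check: (v - proj_W(v)) · u_1 = 0  (should be 0).
Check: (v - proj_W(v)) · u_2 = 0  (should be 0).
Result: proj_W(v) = (-6/11, -27/11, 7/11).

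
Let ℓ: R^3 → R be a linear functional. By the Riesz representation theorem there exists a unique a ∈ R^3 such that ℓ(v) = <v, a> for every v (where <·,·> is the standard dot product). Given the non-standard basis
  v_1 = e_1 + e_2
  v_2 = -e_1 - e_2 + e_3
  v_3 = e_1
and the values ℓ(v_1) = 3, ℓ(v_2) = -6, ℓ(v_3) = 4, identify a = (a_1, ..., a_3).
a = (4, -1, -3)

Write a = (a_1, ..., a_3) in the standard basis. For each basis vector v_i, ℓ(v_i) = <v_i, a> is a linear equation in the a_j's. Collect the n equations into a matrix system V a = ℓ, where row i of V is v_i (expressed in the standard basis). Since V is invertible (lower-triangular with 1s on the diagonal, up to permutation), solve by back-substitution:
  V =
[[1, 1, 0],
 [-1, -1, 1],
 [1, 0, 0]]
  V a = (3, -6, 4)
Solving gives a = (4, -1, -3).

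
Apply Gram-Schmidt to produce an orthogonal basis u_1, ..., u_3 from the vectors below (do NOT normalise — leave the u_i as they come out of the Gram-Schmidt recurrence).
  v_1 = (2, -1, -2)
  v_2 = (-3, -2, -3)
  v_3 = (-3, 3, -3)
Orthogonal basis:
  u_1 = (2, -1, -2)
  u_2 = (-31/9, -16/9, -23/9)
  u_3 = (-30/97, 360/97, -210/97)

Apply the Gram-Schmidt recurrence
  u_1 = v_1
  u_i = v_i − Σ_{j<i} ((v_i · u_j) / (u_j · u_j)) · u_j.

Step by step this gives:
  u_1 = (2, -1, -2)
  u_2 = (-31/9, -16/9, -23/9)
  u_3 = (-30/97, 360/97, -210/97)

Orthogonality check:
  u_2 · u_1 = 0 (should be 0)
  u_3 · u_1 = 0 (should be 0)
  u_3 · u_2 = 0 (should be 0)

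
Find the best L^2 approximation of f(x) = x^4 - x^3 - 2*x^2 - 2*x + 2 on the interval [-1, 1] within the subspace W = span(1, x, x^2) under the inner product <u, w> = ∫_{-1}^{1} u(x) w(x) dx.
g(x) = -8*x^2/7 - 13*x/5 + 67/35

The best approximation g ∈ W is the orthogonal projection of f onto W. Writing g = a_0 + a_1 x + a_2 x^2, the coefficients solve the normal equations G · a = b where
  G_{ij} = <φ_i, φ_j> and b_i = <f, φ_i>, with φ_0 = 1, φ_1 = x, φ_2 = x^2.
G =
  [2, 0, 2/3]
  [0, 2/3, 0]
  [2/3, 0, 2/5],
b = (46/15, -26/15, 86/105).
Solving gives a_0 = 67/35, a_1 = -13/5, a_2 = -8/7, so
  g(x) = -8*x^2/7 - 13*x/5 + 67/35.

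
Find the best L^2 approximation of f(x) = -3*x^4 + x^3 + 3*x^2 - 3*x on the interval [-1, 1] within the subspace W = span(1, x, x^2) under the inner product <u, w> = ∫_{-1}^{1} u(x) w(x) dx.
g(x) = 3*x^2/7 - 12*x/5 + 9/35

The best approximation g ∈ W is the orthogonal projection of f onto W. Writing g = a_0 + a_1 x + a_2 x^2, the coefficients solve the normal equations G · a = b where
  G_{ij} = <φ_i, φ_j> and b_i = <f, φ_i>, with φ_0 = 1, φ_1 = x, φ_2 = x^2.
G =
  [2, 0, 2/3]
  [0, 2/3, 0]
  [2/3, 0, 2/5],
b = (4/5, -8/5, 12/35).
Solving gives a_0 = 9/35, a_1 = -12/5, a_2 = 3/7, so
  g(x) = 3*x^2/7 - 12*x/5 + 9/35.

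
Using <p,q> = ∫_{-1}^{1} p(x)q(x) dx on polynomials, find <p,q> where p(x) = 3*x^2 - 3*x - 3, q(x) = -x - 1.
<p,q> = 6

Expand the product: p(x)·q(x) = -3*x^3 + 6*x + 3.
∫_{-1}^{1} of each monomial x^k gives [2/(k+1) if k even, 0 if k odd]. Integrating term-by-term (or equivalently evaluating the antiderivative F(x) = -3*x^4/4 + 3*x^2 + 3*x at the endpoints):
  F(1) − F(−1) = 21/4 − (-3/4) = 6.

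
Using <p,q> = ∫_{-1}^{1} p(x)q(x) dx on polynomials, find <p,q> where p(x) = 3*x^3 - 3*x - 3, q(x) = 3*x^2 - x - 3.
<p,q> = 64/5

Expand the product: p(x)·q(x) = 9*x^5 - 3*x^4 - 18*x^3 - 6*x^2 + 12*x + 9.
∫_{-1}^{1} of each monomial x^k gives [2/(k+1) if k even, 0 if k odd]. Integrating term-by-term (or equivalently evaluating the antiderivative F(x) = 3*x^6/2 - 3*x^5/5 - 9*x^4/2 - 2*x^3 + 6*x^2 + 9*x at the endpoints):
  F(1) − F(−1) = 47/5 − (-17/5) = 64/5.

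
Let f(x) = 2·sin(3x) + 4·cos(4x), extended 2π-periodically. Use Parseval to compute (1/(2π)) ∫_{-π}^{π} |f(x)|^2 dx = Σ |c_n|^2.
Σ |c_n|^2 = 10

Expand |f|^2 and use orthogonality of {sin(nx), cos(mx)} on [-π, π]:
  ∫_{-π}^{π} sin(nx)^2 dx = π, ∫ cos(mx)^2 dx = π, and cross terms integrate to 0.
So ∫_{-π}^{π} f(x)^2 dx = 2^2 · π + 4^2 · π = (4 + 16)π.
Divide by 2π: (4 + 16)/2 = 10.
By Parseval, this equals Σ |c_n|^2.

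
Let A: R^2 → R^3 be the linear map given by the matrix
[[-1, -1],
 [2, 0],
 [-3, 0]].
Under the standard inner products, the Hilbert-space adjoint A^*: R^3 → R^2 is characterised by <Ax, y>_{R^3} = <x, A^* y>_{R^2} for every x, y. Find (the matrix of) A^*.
A^* = A^T =
[[-1, 2, -3],
 [-1, 0, 0]]

For real matrices with standard dot products, the defining identity <Ax, y> = <x, A^* y> gives (Ax)^T y = x^T (A^*) y, i.e. x^T A^T y = x^T (A^*) y. Since this holds for all x, y, we must have A^* = A^T. Therefore
A^* =
[[-1, 2, -3],
 [-1, 0, 0]].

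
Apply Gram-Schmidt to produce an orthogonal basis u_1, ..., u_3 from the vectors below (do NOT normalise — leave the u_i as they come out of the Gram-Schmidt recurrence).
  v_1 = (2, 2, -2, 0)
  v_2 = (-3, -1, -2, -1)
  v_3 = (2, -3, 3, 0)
Orthogonal basis:
  u_1 = (2, 2, -2, 0)
  u_2 = (-7/3, -1/3, -8/3, -1)
  u_3 = (55/41, -80/41, -25/41, -35/41)

Apply the Gram-Schmidt recurrence
  u_1 = v_1
  u_i = v_i − Σ_{j<i} ((v_i · u_j) / (u_j · u_j)) · u_j.

Step by step this gives:
  u_1 = (2, 2, -2, 0)
  u_2 = (-7/3, -1/3, -8/3, -1)
  u_3 = (55/41, -80/41, -25/41, -35/41)

Orthogonality check:
  u_2 · u_1 = 0 (should be 0)
  u_3 · u_1 = 0 (should be 0)
  u_3 · u_2 = 0 (should be 0)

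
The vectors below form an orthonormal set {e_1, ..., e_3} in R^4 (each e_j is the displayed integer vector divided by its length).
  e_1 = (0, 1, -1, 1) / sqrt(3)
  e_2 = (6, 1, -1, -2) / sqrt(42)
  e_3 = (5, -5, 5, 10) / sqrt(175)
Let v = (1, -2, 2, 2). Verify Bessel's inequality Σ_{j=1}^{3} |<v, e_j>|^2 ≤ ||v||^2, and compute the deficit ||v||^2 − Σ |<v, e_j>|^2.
Σ |<v, e_j>|^2 = 13; ||v||^2 = 13; deficit = 0

Write each e_j = u_j / sqrt(<u_j, u_j>) where u_j is the displayed integer vector. Then <v, e_j> = <v, u_j> / sqrt(<u_j, u_j>), so |<v, e_j>|^2 = <v, u_j>^2 / <u_j, u_j>.
Coefficients: <v, e_1> = -2/sqrt(3), <v, e_2> = -2/sqrt(42), <v, e_3> = 45/sqrt(175).
Square and sum: Σ |<v, e_j>|^2 = 13.
Compute ||v||^2 = v·v = 13.
Deficit = 13 − 13 = 0 ≥ 0, confirming Bessel's inequality. (The deficit equals ||v − Σ <v,e_j> e_j||^2, the squared distance from v to span{e_j}.)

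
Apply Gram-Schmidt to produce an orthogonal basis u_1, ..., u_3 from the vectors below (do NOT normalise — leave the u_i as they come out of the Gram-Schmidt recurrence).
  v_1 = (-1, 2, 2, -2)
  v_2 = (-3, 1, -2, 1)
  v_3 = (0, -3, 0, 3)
Orthogonal basis:
  u_1 = (-1, 2, 2, -2)
  u_2 = (-40/13, 15/13, -24/13, 11/13)
  u_3 = (-108/97, -105/97, 168/97, 117/97)

Apply the Gram-Schmidt recurrence
  u_1 = v_1
  u_i = v_i − Σ_{j<i} ((v_i · u_j) / (u_j · u_j)) · u_j.

Step by step this gives:
  u_1 = (-1, 2, 2, -2)
  u_2 = (-40/13, 15/13, -24/13, 11/13)
  u_3 = (-108/97, -105/97, 168/97, 117/97)

Orthogonality check:
  u_2 · u_1 = 0 (should be 0)
  u_3 · u_1 = 0 (should be 0)
  u_3 · u_2 = 0 (should be 0)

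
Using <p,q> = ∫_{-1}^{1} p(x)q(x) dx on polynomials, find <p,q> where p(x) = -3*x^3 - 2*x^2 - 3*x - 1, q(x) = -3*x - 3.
<p,q> = 98/5

Expand the product: p(x)·q(x) = 9*x^4 + 15*x^3 + 15*x^2 + 12*x + 3.
∫_{-1}^{1} of each monomial x^k gives [2/(k+1) if k even, 0 if k odd]. Integrating term-by-term (or equivalently evaluating the antiderivative F(x) = 9*x^5/5 + 15*x^4/4 + 5*x^3 + 6*x^2 + 3*x at the endpoints):
  F(1) − F(−1) = 391/20 − (-1/20) = 98/5.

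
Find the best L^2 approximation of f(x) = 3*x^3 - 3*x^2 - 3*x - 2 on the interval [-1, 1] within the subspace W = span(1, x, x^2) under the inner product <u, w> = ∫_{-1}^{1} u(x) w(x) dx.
g(x) = -3*x^2 - 6*x/5 - 2

The best approximation g ∈ W is the orthogonal projection of f onto W. Writing g = a_0 + a_1 x + a_2 x^2, the coefficients solve the normal equations G · a = b where
  G_{ij} = <φ_i, φ_j> and b_i = <f, φ_i>, with φ_0 = 1, φ_1 = x, φ_2 = x^2.
G =
  [2, 0, 2/3]
  [0, 2/3, 0]
  [2/3, 0, 2/5],
b = (-6, -4/5, -38/15).
Solving gives a_0 = -2, a_1 = -6/5, a_2 = -3, so
  g(x) = -3*x^2 - 6*x/5 - 2.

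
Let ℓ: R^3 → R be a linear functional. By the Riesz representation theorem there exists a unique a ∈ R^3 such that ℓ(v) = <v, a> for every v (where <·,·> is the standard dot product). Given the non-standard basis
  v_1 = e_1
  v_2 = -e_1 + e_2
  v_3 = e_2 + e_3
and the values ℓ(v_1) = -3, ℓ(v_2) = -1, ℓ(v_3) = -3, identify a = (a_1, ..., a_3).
a = (-3, -4, 1)

Write a = (a_1, ..., a_3) in the standard basis. For each basis vector v_i, ℓ(v_i) = <v_i, a> is a linear equation in the a_j's. Collect the n equations into a matrix system V a = ℓ, where row i of V is v_i (expressed in the standard basis). Since V is invertible (lower-triangular with 1s on the diagonal, up to permutation), solve by back-substitution:
  V =
[[1, 0, 0],
 [-1, 1, 0],
 [0, 1, 1]]
  V a = (-3, -1, -3)
Solving gives a = (-3, -4, 1).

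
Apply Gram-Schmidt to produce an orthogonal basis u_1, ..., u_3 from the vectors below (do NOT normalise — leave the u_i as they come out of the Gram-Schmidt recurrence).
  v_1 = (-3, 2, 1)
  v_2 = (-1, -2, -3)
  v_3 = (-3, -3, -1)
Orthogonal basis:
  u_1 = (-3, 2, 1)
  u_2 = (-13/7, -10/7, -19/7)
  u_3 = (-34/45, -17/9, 68/45)

Apply the Gram-Schmidt recurrence
  u_1 = v_1
  u_i = v_i − Σ_{j<i} ((v_i · u_j) / (u_j · u_j)) · u_j.

Step by step this gives:
  u_1 = (-3, 2, 1)
  u_2 = (-13/7, -10/7, -19/7)
  u_3 = (-34/45, -17/9, 68/45)

Orthogonality check:
  u_2 · u_1 = 0 (should be 0)
  u_3 · u_1 = 0 (should be 0)
  u_3 · u_2 = 0 (should be 0)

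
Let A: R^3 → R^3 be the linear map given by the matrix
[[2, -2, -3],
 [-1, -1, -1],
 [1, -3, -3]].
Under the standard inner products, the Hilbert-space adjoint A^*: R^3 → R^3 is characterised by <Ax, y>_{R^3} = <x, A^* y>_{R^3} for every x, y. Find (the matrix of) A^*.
A^* = A^T =
[[2, -1, 1],
 [-2, -1, -3],
 [-3, -1, -3]]

For real matrices with standard dot products, the defining identity <Ax, y> = <x, A^* y> gives (Ax)^T y = x^T (A^*) y, i.e. x^T A^T y = x^T (A^*) y. Since this holds for all x, y, we must have A^* = A^T. Therefore
A^* =
[[2, -1, 1],
 [-2, -1, -3],
 [-3, -1, -3]].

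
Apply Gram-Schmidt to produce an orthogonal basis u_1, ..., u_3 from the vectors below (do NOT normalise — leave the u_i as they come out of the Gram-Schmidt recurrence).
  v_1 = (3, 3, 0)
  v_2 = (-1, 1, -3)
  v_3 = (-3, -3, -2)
Orthogonal basis:
  u_1 = (3, 3, 0)
  u_2 = (-1, 1, -3)
  u_3 = (6/11, -6/11, -4/11)

Apply the Gram-Schmidt recurrence
  u_1 = v_1
  u_i = v_i − Σ_{j<i} ((v_i · u_j) / (u_j · u_j)) · u_j.

Step by step this gives:
  u_1 = (3, 3, 0)
  u_2 = (-1, 1, -3)
  u_3 = (6/11, -6/11, -4/11)

Orthogonality check:
  u_2 · u_1 = 0 (should be 0)
  u_3 · u_1 = 0 (should be 0)
  u_3 · u_2 = 0 (should be 0)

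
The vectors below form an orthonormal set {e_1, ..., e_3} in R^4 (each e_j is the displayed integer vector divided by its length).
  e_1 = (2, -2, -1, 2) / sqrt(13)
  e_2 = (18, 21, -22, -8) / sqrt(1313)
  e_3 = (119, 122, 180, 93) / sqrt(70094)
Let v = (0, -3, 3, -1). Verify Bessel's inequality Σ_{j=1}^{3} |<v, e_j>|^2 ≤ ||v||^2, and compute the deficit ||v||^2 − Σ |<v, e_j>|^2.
Σ |<v, e_j>|^2 = 7857/694; ||v||^2 = 19; deficit = 5329/694

Write each e_j = u_j / sqrt(<u_j, u_j>) where u_j is the displayed integer vector. Then <v, e_j> = <v, u_j> / sqrt(<u_j, u_j>), so |<v, e_j>|^2 = <v, u_j>^2 / <u_j, u_j>.
Coefficients: <v, e_1> = 1/sqrt(13), <v, e_2> = -121/sqrt(1313), <v, e_3> = 81/sqrt(70094).
Square and sum: Σ |<v, e_j>|^2 = 7857/694.
Compute ||v||^2 = v·v = 19.
Deficit = 19 − 7857/694 = 5329/694 ≥ 0, confirming Bessel's inequality. (The deficit equals ||v − Σ <v,e_j> e_j||^2, the squared distance from v to span{e_j}.)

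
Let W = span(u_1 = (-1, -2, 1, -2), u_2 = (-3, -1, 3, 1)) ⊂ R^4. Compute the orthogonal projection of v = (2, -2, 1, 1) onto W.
proj_W(v) = (-1/82, -17/82, 1/82, -23/82)

Set up U = [u_1 | ... | u_2] ∈ R^(4×2). The projector onto W = col(U) is P = U (U^T U)^(-1) U^T.
Compute U^T U =
  [10, 6]
  [6, 20],
and U^T v = (1, 0).
Solve U^T U · c = U^T v for the coefficients: c = (5/41, -3/82). The projection is proj_W(v) = U c.
Check: (v - proj_W(v)) · u_1 = 0  (should be 0).
Check: (v - proj_W(v)) · u_2 = 0  (should be 0).
Result: proj_W(v) = (-1/82, -17/82, 1/82, -23/82).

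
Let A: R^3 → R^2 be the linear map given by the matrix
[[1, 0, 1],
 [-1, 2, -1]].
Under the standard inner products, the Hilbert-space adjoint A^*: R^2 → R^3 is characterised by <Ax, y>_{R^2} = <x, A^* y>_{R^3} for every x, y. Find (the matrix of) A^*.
A^* = A^T =
[[1, -1],
 [0, 2],
 [1, -1]]

For real matrices with standard dot products, the defining identity <Ax, y> = <x, A^* y> gives (Ax)^T y = x^T (A^*) y, i.e. x^T A^T y = x^T (A^*) y. Since this holds for all x, y, we must have A^* = A^T. Therefore
A^* =
[[1, -1],
 [0, 2],
 [1, -1]].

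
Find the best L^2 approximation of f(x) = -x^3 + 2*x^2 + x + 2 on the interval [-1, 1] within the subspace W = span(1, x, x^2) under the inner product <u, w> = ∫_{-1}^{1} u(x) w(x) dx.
g(x) = 2*x^2 + 2*x/5 + 2

The best approximation g ∈ W is the orthogonal projection of f onto W. Writing g = a_0 + a_1 x + a_2 x^2, the coefficients solve the normal equations G · a = b where
  G_{ij} = <φ_i, φ_j> and b_i = <f, φ_i>, with φ_0 = 1, φ_1 = x, φ_2 = x^2.
G =
  [2, 0, 2/3]
  [0, 2/3, 0]
  [2/3, 0, 2/5],
b = (16/3, 4/15, 32/15).
Solving gives a_0 = 2, a_1 = 2/5, a_2 = 2, so
  g(x) = 2*x^2 + 2*x/5 + 2.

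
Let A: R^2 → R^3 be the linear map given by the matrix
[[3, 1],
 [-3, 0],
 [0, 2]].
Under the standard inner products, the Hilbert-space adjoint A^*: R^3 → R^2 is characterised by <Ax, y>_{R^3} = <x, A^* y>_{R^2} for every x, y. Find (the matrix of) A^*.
A^* = A^T =
[[3, -3, 0],
 [1, 0, 2]]

For real matrices with standard dot products, the defining identity <Ax, y> = <x, A^* y> gives (Ax)^T y = x^T (A^*) y, i.e. x^T A^T y = x^T (A^*) y. Since this holds for all x, y, we must have A^* = A^T. Therefore
A^* =
[[3, -3, 0],
 [1, 0, 2]].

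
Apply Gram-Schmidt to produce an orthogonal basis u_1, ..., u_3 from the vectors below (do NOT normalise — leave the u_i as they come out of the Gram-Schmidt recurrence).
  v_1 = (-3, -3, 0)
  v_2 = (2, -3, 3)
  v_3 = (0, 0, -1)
Orthogonal basis:
  u_1 = (-3, -3, 0)
  u_2 = (5/2, -5/2, 3)
  u_3 = (15/43, -15/43, -25/43)

Apply the Gram-Schmidt recurrence
  u_1 = v_1
  u_i = v_i − Σ_{j<i} ((v_i · u_j) / (u_j · u_j)) · u_j.

Step by step this gives:
  u_1 = (-3, -3, 0)
  u_2 = (5/2, -5/2, 3)
  u_3 = (15/43, -15/43, -25/43)

Orthogonality check:
  u_2 · u_1 = 0 (should be 0)
  u_3 · u_1 = 0 (should be 0)
  u_3 · u_2 = 0 (should be 0)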